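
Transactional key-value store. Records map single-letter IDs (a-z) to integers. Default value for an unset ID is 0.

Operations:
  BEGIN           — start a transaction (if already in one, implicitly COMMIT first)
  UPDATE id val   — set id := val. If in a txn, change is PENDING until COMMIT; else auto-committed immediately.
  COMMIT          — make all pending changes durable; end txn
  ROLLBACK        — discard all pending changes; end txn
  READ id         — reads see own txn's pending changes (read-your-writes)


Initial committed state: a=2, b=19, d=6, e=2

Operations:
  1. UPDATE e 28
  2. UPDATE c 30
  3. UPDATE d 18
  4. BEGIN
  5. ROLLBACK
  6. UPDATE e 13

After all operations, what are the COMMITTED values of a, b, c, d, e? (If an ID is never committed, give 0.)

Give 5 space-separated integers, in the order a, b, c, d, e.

Answer: 2 19 30 18 13

Derivation:
Initial committed: {a=2, b=19, d=6, e=2}
Op 1: UPDATE e=28 (auto-commit; committed e=28)
Op 2: UPDATE c=30 (auto-commit; committed c=30)
Op 3: UPDATE d=18 (auto-commit; committed d=18)
Op 4: BEGIN: in_txn=True, pending={}
Op 5: ROLLBACK: discarded pending []; in_txn=False
Op 6: UPDATE e=13 (auto-commit; committed e=13)
Final committed: {a=2, b=19, c=30, d=18, e=13}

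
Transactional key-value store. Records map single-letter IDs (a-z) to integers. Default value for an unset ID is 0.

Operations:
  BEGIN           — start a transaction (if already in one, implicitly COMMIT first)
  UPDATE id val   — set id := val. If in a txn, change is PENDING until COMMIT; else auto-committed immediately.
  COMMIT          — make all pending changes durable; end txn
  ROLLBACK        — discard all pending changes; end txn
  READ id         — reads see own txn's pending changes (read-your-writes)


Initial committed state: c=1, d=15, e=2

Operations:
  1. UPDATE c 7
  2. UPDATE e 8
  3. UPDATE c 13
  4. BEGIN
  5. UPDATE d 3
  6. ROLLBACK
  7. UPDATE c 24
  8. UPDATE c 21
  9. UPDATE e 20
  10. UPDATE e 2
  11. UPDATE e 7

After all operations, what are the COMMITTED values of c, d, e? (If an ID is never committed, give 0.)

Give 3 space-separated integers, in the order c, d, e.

Answer: 21 15 7

Derivation:
Initial committed: {c=1, d=15, e=2}
Op 1: UPDATE c=7 (auto-commit; committed c=7)
Op 2: UPDATE e=8 (auto-commit; committed e=8)
Op 3: UPDATE c=13 (auto-commit; committed c=13)
Op 4: BEGIN: in_txn=True, pending={}
Op 5: UPDATE d=3 (pending; pending now {d=3})
Op 6: ROLLBACK: discarded pending ['d']; in_txn=False
Op 7: UPDATE c=24 (auto-commit; committed c=24)
Op 8: UPDATE c=21 (auto-commit; committed c=21)
Op 9: UPDATE e=20 (auto-commit; committed e=20)
Op 10: UPDATE e=2 (auto-commit; committed e=2)
Op 11: UPDATE e=7 (auto-commit; committed e=7)
Final committed: {c=21, d=15, e=7}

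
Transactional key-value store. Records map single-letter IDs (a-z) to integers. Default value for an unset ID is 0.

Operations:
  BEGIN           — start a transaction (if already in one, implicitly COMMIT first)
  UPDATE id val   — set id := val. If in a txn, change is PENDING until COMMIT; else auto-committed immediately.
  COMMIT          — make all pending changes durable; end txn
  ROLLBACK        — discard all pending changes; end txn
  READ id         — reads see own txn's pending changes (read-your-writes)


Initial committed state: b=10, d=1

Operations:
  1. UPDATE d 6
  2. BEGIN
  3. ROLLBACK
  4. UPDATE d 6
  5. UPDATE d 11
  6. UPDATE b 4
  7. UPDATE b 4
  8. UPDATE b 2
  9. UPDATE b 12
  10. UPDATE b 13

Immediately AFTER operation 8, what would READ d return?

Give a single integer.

Initial committed: {b=10, d=1}
Op 1: UPDATE d=6 (auto-commit; committed d=6)
Op 2: BEGIN: in_txn=True, pending={}
Op 3: ROLLBACK: discarded pending []; in_txn=False
Op 4: UPDATE d=6 (auto-commit; committed d=6)
Op 5: UPDATE d=11 (auto-commit; committed d=11)
Op 6: UPDATE b=4 (auto-commit; committed b=4)
Op 7: UPDATE b=4 (auto-commit; committed b=4)
Op 8: UPDATE b=2 (auto-commit; committed b=2)
After op 8: visible(d) = 11 (pending={}, committed={b=2, d=11})

Answer: 11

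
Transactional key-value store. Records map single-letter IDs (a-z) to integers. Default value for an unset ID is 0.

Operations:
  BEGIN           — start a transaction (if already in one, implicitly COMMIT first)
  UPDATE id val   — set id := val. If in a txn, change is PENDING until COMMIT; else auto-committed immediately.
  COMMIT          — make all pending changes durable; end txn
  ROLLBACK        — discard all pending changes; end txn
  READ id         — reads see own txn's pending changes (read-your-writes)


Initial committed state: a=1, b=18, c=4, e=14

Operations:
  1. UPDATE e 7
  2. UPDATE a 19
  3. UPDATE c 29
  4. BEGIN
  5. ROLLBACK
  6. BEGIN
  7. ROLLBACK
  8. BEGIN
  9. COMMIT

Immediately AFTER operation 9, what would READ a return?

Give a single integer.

Answer: 19

Derivation:
Initial committed: {a=1, b=18, c=4, e=14}
Op 1: UPDATE e=7 (auto-commit; committed e=7)
Op 2: UPDATE a=19 (auto-commit; committed a=19)
Op 3: UPDATE c=29 (auto-commit; committed c=29)
Op 4: BEGIN: in_txn=True, pending={}
Op 5: ROLLBACK: discarded pending []; in_txn=False
Op 6: BEGIN: in_txn=True, pending={}
Op 7: ROLLBACK: discarded pending []; in_txn=False
Op 8: BEGIN: in_txn=True, pending={}
Op 9: COMMIT: merged [] into committed; committed now {a=19, b=18, c=29, e=7}
After op 9: visible(a) = 19 (pending={}, committed={a=19, b=18, c=29, e=7})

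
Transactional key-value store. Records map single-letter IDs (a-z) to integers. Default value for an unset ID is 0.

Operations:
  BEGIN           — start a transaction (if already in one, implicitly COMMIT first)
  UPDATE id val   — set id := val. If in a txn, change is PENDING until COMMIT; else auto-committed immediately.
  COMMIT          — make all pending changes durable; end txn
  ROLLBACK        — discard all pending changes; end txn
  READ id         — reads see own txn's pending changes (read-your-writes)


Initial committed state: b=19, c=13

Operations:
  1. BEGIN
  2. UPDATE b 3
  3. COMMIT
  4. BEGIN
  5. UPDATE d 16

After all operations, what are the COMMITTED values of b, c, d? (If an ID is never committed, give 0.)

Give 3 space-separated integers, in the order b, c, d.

Initial committed: {b=19, c=13}
Op 1: BEGIN: in_txn=True, pending={}
Op 2: UPDATE b=3 (pending; pending now {b=3})
Op 3: COMMIT: merged ['b'] into committed; committed now {b=3, c=13}
Op 4: BEGIN: in_txn=True, pending={}
Op 5: UPDATE d=16 (pending; pending now {d=16})
Final committed: {b=3, c=13}

Answer: 3 13 0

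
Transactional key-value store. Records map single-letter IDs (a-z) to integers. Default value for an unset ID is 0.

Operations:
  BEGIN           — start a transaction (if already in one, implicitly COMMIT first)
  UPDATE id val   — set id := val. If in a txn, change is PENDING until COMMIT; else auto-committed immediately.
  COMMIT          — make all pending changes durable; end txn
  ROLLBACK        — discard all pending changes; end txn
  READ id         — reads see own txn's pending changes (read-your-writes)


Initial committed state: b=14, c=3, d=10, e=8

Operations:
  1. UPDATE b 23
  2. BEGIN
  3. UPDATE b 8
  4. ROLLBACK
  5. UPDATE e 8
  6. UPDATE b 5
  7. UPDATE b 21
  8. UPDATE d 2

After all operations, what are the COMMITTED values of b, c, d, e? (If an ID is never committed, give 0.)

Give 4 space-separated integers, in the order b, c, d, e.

Initial committed: {b=14, c=3, d=10, e=8}
Op 1: UPDATE b=23 (auto-commit; committed b=23)
Op 2: BEGIN: in_txn=True, pending={}
Op 3: UPDATE b=8 (pending; pending now {b=8})
Op 4: ROLLBACK: discarded pending ['b']; in_txn=False
Op 5: UPDATE e=8 (auto-commit; committed e=8)
Op 6: UPDATE b=5 (auto-commit; committed b=5)
Op 7: UPDATE b=21 (auto-commit; committed b=21)
Op 8: UPDATE d=2 (auto-commit; committed d=2)
Final committed: {b=21, c=3, d=2, e=8}

Answer: 21 3 2 8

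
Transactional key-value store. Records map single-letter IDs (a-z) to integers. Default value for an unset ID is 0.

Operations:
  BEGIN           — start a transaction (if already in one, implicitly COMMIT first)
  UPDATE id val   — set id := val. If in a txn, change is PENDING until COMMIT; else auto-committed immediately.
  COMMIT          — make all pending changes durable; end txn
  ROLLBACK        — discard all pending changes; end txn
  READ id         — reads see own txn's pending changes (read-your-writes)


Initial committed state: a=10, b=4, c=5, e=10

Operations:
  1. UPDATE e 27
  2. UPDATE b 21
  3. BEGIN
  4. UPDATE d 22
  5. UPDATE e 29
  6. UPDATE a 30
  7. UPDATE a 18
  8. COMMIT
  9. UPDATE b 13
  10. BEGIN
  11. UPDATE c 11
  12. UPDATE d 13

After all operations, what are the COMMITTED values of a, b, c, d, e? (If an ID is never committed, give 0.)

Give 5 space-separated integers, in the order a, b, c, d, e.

Initial committed: {a=10, b=4, c=5, e=10}
Op 1: UPDATE e=27 (auto-commit; committed e=27)
Op 2: UPDATE b=21 (auto-commit; committed b=21)
Op 3: BEGIN: in_txn=True, pending={}
Op 4: UPDATE d=22 (pending; pending now {d=22})
Op 5: UPDATE e=29 (pending; pending now {d=22, e=29})
Op 6: UPDATE a=30 (pending; pending now {a=30, d=22, e=29})
Op 7: UPDATE a=18 (pending; pending now {a=18, d=22, e=29})
Op 8: COMMIT: merged ['a', 'd', 'e'] into committed; committed now {a=18, b=21, c=5, d=22, e=29}
Op 9: UPDATE b=13 (auto-commit; committed b=13)
Op 10: BEGIN: in_txn=True, pending={}
Op 11: UPDATE c=11 (pending; pending now {c=11})
Op 12: UPDATE d=13 (pending; pending now {c=11, d=13})
Final committed: {a=18, b=13, c=5, d=22, e=29}

Answer: 18 13 5 22 29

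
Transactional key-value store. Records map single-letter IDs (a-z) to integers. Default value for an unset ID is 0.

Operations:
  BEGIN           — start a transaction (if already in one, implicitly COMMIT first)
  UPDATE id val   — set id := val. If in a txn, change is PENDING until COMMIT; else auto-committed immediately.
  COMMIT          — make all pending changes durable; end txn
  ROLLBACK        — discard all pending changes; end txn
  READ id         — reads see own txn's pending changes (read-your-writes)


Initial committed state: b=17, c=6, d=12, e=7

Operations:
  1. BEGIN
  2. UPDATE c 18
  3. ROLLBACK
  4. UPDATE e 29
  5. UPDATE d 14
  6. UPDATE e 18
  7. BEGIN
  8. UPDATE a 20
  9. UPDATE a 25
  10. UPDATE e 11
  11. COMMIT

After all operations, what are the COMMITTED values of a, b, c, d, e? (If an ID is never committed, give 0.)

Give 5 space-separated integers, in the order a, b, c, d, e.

Initial committed: {b=17, c=6, d=12, e=7}
Op 1: BEGIN: in_txn=True, pending={}
Op 2: UPDATE c=18 (pending; pending now {c=18})
Op 3: ROLLBACK: discarded pending ['c']; in_txn=False
Op 4: UPDATE e=29 (auto-commit; committed e=29)
Op 5: UPDATE d=14 (auto-commit; committed d=14)
Op 6: UPDATE e=18 (auto-commit; committed e=18)
Op 7: BEGIN: in_txn=True, pending={}
Op 8: UPDATE a=20 (pending; pending now {a=20})
Op 9: UPDATE a=25 (pending; pending now {a=25})
Op 10: UPDATE e=11 (pending; pending now {a=25, e=11})
Op 11: COMMIT: merged ['a', 'e'] into committed; committed now {a=25, b=17, c=6, d=14, e=11}
Final committed: {a=25, b=17, c=6, d=14, e=11}

Answer: 25 17 6 14 11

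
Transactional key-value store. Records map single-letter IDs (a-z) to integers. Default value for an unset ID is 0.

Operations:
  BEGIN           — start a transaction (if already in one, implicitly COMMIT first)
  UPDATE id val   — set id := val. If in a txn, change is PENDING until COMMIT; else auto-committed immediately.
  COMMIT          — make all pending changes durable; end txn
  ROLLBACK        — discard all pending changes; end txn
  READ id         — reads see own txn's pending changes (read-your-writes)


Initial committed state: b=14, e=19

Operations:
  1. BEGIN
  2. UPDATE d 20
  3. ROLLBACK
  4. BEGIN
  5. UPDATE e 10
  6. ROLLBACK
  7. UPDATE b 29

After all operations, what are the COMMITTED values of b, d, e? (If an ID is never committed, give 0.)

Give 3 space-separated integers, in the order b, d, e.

Answer: 29 0 19

Derivation:
Initial committed: {b=14, e=19}
Op 1: BEGIN: in_txn=True, pending={}
Op 2: UPDATE d=20 (pending; pending now {d=20})
Op 3: ROLLBACK: discarded pending ['d']; in_txn=False
Op 4: BEGIN: in_txn=True, pending={}
Op 5: UPDATE e=10 (pending; pending now {e=10})
Op 6: ROLLBACK: discarded pending ['e']; in_txn=False
Op 7: UPDATE b=29 (auto-commit; committed b=29)
Final committed: {b=29, e=19}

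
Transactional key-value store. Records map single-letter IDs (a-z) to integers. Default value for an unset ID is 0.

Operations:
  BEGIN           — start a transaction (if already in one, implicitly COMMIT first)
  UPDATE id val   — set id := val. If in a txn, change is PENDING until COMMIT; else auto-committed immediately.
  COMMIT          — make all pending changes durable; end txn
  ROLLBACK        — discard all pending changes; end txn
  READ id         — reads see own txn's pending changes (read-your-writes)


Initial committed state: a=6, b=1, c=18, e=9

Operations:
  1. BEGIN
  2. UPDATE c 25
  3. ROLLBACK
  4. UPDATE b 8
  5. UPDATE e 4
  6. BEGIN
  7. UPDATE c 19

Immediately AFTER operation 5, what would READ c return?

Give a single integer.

Answer: 18

Derivation:
Initial committed: {a=6, b=1, c=18, e=9}
Op 1: BEGIN: in_txn=True, pending={}
Op 2: UPDATE c=25 (pending; pending now {c=25})
Op 3: ROLLBACK: discarded pending ['c']; in_txn=False
Op 4: UPDATE b=8 (auto-commit; committed b=8)
Op 5: UPDATE e=4 (auto-commit; committed e=4)
After op 5: visible(c) = 18 (pending={}, committed={a=6, b=8, c=18, e=4})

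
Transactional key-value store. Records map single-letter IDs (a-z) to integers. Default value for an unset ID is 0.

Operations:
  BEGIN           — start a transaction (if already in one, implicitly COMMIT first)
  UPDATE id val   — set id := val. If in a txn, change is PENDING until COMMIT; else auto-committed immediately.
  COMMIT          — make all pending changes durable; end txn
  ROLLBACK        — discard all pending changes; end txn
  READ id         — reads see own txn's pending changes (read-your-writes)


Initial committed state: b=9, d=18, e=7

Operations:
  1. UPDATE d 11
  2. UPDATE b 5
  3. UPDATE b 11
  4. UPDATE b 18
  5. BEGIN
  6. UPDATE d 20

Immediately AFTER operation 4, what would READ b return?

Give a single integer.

Answer: 18

Derivation:
Initial committed: {b=9, d=18, e=7}
Op 1: UPDATE d=11 (auto-commit; committed d=11)
Op 2: UPDATE b=5 (auto-commit; committed b=5)
Op 3: UPDATE b=11 (auto-commit; committed b=11)
Op 4: UPDATE b=18 (auto-commit; committed b=18)
After op 4: visible(b) = 18 (pending={}, committed={b=18, d=11, e=7})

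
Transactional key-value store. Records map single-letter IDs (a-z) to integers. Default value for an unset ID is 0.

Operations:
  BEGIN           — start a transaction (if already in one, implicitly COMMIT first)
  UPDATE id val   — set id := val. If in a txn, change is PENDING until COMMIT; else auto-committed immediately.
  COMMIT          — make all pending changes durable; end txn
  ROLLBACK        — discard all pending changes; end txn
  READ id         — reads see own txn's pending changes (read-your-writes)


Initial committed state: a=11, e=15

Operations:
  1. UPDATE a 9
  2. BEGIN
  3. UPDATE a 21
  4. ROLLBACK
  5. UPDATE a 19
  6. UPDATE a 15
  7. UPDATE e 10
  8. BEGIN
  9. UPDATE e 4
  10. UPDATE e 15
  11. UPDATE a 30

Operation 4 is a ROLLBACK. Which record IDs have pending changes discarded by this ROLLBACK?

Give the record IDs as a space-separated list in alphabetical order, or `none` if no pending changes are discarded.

Answer: a

Derivation:
Initial committed: {a=11, e=15}
Op 1: UPDATE a=9 (auto-commit; committed a=9)
Op 2: BEGIN: in_txn=True, pending={}
Op 3: UPDATE a=21 (pending; pending now {a=21})
Op 4: ROLLBACK: discarded pending ['a']; in_txn=False
Op 5: UPDATE a=19 (auto-commit; committed a=19)
Op 6: UPDATE a=15 (auto-commit; committed a=15)
Op 7: UPDATE e=10 (auto-commit; committed e=10)
Op 8: BEGIN: in_txn=True, pending={}
Op 9: UPDATE e=4 (pending; pending now {e=4})
Op 10: UPDATE e=15 (pending; pending now {e=15})
Op 11: UPDATE a=30 (pending; pending now {a=30, e=15})
ROLLBACK at op 4 discards: ['a']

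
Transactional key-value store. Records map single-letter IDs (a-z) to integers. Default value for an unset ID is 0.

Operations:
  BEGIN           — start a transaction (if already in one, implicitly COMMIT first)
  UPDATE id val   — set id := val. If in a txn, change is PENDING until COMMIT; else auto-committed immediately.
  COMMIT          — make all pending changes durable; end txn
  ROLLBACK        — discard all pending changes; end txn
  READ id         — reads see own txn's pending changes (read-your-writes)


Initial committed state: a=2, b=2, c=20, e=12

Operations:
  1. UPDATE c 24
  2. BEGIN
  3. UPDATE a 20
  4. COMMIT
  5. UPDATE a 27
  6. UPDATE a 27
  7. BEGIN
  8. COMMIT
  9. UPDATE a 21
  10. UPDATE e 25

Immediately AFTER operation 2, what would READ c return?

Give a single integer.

Initial committed: {a=2, b=2, c=20, e=12}
Op 1: UPDATE c=24 (auto-commit; committed c=24)
Op 2: BEGIN: in_txn=True, pending={}
After op 2: visible(c) = 24 (pending={}, committed={a=2, b=2, c=24, e=12})

Answer: 24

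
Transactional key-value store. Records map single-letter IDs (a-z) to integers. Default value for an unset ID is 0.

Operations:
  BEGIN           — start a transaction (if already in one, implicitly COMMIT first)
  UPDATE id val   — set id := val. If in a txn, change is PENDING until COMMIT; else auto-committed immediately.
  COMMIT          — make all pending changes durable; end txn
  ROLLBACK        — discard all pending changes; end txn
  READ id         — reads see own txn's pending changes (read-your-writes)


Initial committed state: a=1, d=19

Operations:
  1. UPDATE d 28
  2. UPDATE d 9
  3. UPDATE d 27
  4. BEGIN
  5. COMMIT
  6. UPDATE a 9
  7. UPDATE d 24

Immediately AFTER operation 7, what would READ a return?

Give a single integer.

Answer: 9

Derivation:
Initial committed: {a=1, d=19}
Op 1: UPDATE d=28 (auto-commit; committed d=28)
Op 2: UPDATE d=9 (auto-commit; committed d=9)
Op 3: UPDATE d=27 (auto-commit; committed d=27)
Op 4: BEGIN: in_txn=True, pending={}
Op 5: COMMIT: merged [] into committed; committed now {a=1, d=27}
Op 6: UPDATE a=9 (auto-commit; committed a=9)
Op 7: UPDATE d=24 (auto-commit; committed d=24)
After op 7: visible(a) = 9 (pending={}, committed={a=9, d=24})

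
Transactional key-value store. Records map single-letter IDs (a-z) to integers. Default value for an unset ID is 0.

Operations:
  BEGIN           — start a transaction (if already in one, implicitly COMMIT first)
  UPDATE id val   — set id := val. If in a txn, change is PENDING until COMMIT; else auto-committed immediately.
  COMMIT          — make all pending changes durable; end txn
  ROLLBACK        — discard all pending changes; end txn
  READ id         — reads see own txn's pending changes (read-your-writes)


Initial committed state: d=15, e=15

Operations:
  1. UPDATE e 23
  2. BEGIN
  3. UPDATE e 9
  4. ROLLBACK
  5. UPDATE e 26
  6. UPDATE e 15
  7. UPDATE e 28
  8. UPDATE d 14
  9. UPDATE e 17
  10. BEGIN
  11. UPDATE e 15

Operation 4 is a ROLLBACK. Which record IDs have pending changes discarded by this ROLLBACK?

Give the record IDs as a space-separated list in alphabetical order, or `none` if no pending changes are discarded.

Initial committed: {d=15, e=15}
Op 1: UPDATE e=23 (auto-commit; committed e=23)
Op 2: BEGIN: in_txn=True, pending={}
Op 3: UPDATE e=9 (pending; pending now {e=9})
Op 4: ROLLBACK: discarded pending ['e']; in_txn=False
Op 5: UPDATE e=26 (auto-commit; committed e=26)
Op 6: UPDATE e=15 (auto-commit; committed e=15)
Op 7: UPDATE e=28 (auto-commit; committed e=28)
Op 8: UPDATE d=14 (auto-commit; committed d=14)
Op 9: UPDATE e=17 (auto-commit; committed e=17)
Op 10: BEGIN: in_txn=True, pending={}
Op 11: UPDATE e=15 (pending; pending now {e=15})
ROLLBACK at op 4 discards: ['e']

Answer: e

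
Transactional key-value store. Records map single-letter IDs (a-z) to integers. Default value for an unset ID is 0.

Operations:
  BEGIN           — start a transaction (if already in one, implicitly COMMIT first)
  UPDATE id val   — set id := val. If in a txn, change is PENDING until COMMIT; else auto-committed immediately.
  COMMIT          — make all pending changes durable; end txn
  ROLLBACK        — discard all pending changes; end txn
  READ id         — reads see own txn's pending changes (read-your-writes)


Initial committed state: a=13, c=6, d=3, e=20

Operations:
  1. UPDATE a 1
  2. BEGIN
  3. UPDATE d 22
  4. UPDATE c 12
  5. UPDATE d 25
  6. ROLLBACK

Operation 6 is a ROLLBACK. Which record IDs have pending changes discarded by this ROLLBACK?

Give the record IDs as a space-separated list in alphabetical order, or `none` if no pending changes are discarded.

Initial committed: {a=13, c=6, d=3, e=20}
Op 1: UPDATE a=1 (auto-commit; committed a=1)
Op 2: BEGIN: in_txn=True, pending={}
Op 3: UPDATE d=22 (pending; pending now {d=22})
Op 4: UPDATE c=12 (pending; pending now {c=12, d=22})
Op 5: UPDATE d=25 (pending; pending now {c=12, d=25})
Op 6: ROLLBACK: discarded pending ['c', 'd']; in_txn=False
ROLLBACK at op 6 discards: ['c', 'd']

Answer: c d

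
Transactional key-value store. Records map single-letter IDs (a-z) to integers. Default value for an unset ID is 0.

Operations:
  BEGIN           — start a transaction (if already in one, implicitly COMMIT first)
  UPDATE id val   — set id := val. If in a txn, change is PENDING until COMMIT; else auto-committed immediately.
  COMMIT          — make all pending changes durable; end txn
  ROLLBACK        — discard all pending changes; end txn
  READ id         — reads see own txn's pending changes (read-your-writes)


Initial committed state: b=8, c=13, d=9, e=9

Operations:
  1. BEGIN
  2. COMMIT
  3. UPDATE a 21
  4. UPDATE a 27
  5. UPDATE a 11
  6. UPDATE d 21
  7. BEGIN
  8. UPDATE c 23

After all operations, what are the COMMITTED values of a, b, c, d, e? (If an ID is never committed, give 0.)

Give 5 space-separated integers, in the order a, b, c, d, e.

Initial committed: {b=8, c=13, d=9, e=9}
Op 1: BEGIN: in_txn=True, pending={}
Op 2: COMMIT: merged [] into committed; committed now {b=8, c=13, d=9, e=9}
Op 3: UPDATE a=21 (auto-commit; committed a=21)
Op 4: UPDATE a=27 (auto-commit; committed a=27)
Op 5: UPDATE a=11 (auto-commit; committed a=11)
Op 6: UPDATE d=21 (auto-commit; committed d=21)
Op 7: BEGIN: in_txn=True, pending={}
Op 8: UPDATE c=23 (pending; pending now {c=23})
Final committed: {a=11, b=8, c=13, d=21, e=9}

Answer: 11 8 13 21 9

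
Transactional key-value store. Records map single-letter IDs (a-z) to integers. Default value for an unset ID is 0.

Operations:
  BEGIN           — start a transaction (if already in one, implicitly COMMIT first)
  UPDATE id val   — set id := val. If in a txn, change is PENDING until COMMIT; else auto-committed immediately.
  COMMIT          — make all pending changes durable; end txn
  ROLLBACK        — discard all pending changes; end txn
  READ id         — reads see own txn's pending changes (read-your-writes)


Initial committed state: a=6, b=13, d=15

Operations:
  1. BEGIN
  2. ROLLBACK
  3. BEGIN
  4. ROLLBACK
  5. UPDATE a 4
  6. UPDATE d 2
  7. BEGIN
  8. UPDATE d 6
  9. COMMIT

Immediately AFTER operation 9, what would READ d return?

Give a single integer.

Answer: 6

Derivation:
Initial committed: {a=6, b=13, d=15}
Op 1: BEGIN: in_txn=True, pending={}
Op 2: ROLLBACK: discarded pending []; in_txn=False
Op 3: BEGIN: in_txn=True, pending={}
Op 4: ROLLBACK: discarded pending []; in_txn=False
Op 5: UPDATE a=4 (auto-commit; committed a=4)
Op 6: UPDATE d=2 (auto-commit; committed d=2)
Op 7: BEGIN: in_txn=True, pending={}
Op 8: UPDATE d=6 (pending; pending now {d=6})
Op 9: COMMIT: merged ['d'] into committed; committed now {a=4, b=13, d=6}
After op 9: visible(d) = 6 (pending={}, committed={a=4, b=13, d=6})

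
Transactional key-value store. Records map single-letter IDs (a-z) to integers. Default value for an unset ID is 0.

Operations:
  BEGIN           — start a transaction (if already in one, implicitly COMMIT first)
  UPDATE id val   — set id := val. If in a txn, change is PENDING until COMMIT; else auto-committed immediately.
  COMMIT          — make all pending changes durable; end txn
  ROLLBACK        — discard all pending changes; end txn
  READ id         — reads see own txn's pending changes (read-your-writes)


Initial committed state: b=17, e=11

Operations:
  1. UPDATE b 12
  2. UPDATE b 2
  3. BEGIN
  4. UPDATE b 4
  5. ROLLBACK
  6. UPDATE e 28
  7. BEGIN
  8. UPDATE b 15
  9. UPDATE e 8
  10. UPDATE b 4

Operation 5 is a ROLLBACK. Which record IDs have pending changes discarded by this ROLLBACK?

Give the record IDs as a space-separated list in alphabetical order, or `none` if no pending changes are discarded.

Initial committed: {b=17, e=11}
Op 1: UPDATE b=12 (auto-commit; committed b=12)
Op 2: UPDATE b=2 (auto-commit; committed b=2)
Op 3: BEGIN: in_txn=True, pending={}
Op 4: UPDATE b=4 (pending; pending now {b=4})
Op 5: ROLLBACK: discarded pending ['b']; in_txn=False
Op 6: UPDATE e=28 (auto-commit; committed e=28)
Op 7: BEGIN: in_txn=True, pending={}
Op 8: UPDATE b=15 (pending; pending now {b=15})
Op 9: UPDATE e=8 (pending; pending now {b=15, e=8})
Op 10: UPDATE b=4 (pending; pending now {b=4, e=8})
ROLLBACK at op 5 discards: ['b']

Answer: b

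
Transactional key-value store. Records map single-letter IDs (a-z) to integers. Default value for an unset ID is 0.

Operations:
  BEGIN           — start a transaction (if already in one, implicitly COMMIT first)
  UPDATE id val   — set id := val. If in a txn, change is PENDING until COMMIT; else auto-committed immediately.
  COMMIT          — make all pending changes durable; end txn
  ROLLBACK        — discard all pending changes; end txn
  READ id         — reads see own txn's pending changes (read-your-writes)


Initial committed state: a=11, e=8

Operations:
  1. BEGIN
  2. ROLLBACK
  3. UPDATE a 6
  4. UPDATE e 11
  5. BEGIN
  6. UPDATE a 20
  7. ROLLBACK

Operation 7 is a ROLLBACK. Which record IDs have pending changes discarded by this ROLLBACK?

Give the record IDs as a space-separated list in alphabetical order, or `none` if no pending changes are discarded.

Answer: a

Derivation:
Initial committed: {a=11, e=8}
Op 1: BEGIN: in_txn=True, pending={}
Op 2: ROLLBACK: discarded pending []; in_txn=False
Op 3: UPDATE a=6 (auto-commit; committed a=6)
Op 4: UPDATE e=11 (auto-commit; committed e=11)
Op 5: BEGIN: in_txn=True, pending={}
Op 6: UPDATE a=20 (pending; pending now {a=20})
Op 7: ROLLBACK: discarded pending ['a']; in_txn=False
ROLLBACK at op 7 discards: ['a']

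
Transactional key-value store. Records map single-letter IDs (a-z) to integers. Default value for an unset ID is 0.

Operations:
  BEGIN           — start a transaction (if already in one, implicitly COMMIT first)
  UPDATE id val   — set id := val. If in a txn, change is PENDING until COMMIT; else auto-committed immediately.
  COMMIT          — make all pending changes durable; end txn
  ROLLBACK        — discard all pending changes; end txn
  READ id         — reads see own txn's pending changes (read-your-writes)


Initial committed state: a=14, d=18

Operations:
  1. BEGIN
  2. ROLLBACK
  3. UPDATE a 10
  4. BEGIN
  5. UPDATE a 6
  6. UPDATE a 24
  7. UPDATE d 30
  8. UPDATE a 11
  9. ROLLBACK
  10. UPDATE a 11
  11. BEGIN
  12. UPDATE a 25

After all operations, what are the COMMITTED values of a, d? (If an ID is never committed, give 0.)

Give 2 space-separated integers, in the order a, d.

Answer: 11 18

Derivation:
Initial committed: {a=14, d=18}
Op 1: BEGIN: in_txn=True, pending={}
Op 2: ROLLBACK: discarded pending []; in_txn=False
Op 3: UPDATE a=10 (auto-commit; committed a=10)
Op 4: BEGIN: in_txn=True, pending={}
Op 5: UPDATE a=6 (pending; pending now {a=6})
Op 6: UPDATE a=24 (pending; pending now {a=24})
Op 7: UPDATE d=30 (pending; pending now {a=24, d=30})
Op 8: UPDATE a=11 (pending; pending now {a=11, d=30})
Op 9: ROLLBACK: discarded pending ['a', 'd']; in_txn=False
Op 10: UPDATE a=11 (auto-commit; committed a=11)
Op 11: BEGIN: in_txn=True, pending={}
Op 12: UPDATE a=25 (pending; pending now {a=25})
Final committed: {a=11, d=18}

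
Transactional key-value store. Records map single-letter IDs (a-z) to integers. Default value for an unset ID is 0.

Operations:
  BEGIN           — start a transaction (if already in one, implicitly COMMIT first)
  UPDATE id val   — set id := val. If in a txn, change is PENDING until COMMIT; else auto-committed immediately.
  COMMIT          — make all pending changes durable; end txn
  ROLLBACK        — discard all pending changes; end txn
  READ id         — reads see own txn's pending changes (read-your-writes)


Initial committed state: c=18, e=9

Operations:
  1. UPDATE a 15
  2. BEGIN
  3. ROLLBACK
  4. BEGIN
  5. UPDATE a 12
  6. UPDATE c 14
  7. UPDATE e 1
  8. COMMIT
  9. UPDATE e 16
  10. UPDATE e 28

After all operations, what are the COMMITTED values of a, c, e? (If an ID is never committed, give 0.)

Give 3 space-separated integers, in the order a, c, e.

Initial committed: {c=18, e=9}
Op 1: UPDATE a=15 (auto-commit; committed a=15)
Op 2: BEGIN: in_txn=True, pending={}
Op 3: ROLLBACK: discarded pending []; in_txn=False
Op 4: BEGIN: in_txn=True, pending={}
Op 5: UPDATE a=12 (pending; pending now {a=12})
Op 6: UPDATE c=14 (pending; pending now {a=12, c=14})
Op 7: UPDATE e=1 (pending; pending now {a=12, c=14, e=1})
Op 8: COMMIT: merged ['a', 'c', 'e'] into committed; committed now {a=12, c=14, e=1}
Op 9: UPDATE e=16 (auto-commit; committed e=16)
Op 10: UPDATE e=28 (auto-commit; committed e=28)
Final committed: {a=12, c=14, e=28}

Answer: 12 14 28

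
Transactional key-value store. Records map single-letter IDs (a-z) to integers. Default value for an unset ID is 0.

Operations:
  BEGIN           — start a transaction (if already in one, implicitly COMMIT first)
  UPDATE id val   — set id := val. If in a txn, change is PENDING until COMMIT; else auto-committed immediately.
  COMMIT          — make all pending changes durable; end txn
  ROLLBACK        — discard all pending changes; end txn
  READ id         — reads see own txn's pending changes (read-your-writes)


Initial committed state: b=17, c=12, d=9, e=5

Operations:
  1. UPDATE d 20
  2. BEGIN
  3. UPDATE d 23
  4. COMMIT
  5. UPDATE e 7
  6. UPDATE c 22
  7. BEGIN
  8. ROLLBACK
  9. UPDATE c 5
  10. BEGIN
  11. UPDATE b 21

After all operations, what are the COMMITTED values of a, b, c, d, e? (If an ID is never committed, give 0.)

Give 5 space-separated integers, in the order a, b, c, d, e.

Answer: 0 17 5 23 7

Derivation:
Initial committed: {b=17, c=12, d=9, e=5}
Op 1: UPDATE d=20 (auto-commit; committed d=20)
Op 2: BEGIN: in_txn=True, pending={}
Op 3: UPDATE d=23 (pending; pending now {d=23})
Op 4: COMMIT: merged ['d'] into committed; committed now {b=17, c=12, d=23, e=5}
Op 5: UPDATE e=7 (auto-commit; committed e=7)
Op 6: UPDATE c=22 (auto-commit; committed c=22)
Op 7: BEGIN: in_txn=True, pending={}
Op 8: ROLLBACK: discarded pending []; in_txn=False
Op 9: UPDATE c=5 (auto-commit; committed c=5)
Op 10: BEGIN: in_txn=True, pending={}
Op 11: UPDATE b=21 (pending; pending now {b=21})
Final committed: {b=17, c=5, d=23, e=7}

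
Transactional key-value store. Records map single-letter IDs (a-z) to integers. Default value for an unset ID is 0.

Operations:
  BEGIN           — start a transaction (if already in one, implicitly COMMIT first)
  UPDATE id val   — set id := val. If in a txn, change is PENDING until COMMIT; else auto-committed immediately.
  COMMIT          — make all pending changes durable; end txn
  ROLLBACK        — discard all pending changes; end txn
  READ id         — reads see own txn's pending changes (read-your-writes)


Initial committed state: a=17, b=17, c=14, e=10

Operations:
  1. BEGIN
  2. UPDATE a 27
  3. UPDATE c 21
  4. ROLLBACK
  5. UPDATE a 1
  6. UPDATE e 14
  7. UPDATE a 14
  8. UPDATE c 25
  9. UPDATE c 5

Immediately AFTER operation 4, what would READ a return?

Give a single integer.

Answer: 17

Derivation:
Initial committed: {a=17, b=17, c=14, e=10}
Op 1: BEGIN: in_txn=True, pending={}
Op 2: UPDATE a=27 (pending; pending now {a=27})
Op 3: UPDATE c=21 (pending; pending now {a=27, c=21})
Op 4: ROLLBACK: discarded pending ['a', 'c']; in_txn=False
After op 4: visible(a) = 17 (pending={}, committed={a=17, b=17, c=14, e=10})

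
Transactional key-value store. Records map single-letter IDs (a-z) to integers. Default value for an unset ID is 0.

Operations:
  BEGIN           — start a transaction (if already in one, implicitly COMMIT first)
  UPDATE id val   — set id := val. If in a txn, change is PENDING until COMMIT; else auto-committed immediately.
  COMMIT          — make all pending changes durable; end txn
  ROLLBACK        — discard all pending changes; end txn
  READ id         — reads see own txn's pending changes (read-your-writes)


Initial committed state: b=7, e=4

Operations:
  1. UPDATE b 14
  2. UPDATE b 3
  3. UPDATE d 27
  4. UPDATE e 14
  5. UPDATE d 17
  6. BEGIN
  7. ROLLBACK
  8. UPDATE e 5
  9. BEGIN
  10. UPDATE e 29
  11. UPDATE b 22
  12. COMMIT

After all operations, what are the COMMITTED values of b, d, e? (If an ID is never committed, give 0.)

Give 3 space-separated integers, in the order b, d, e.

Initial committed: {b=7, e=4}
Op 1: UPDATE b=14 (auto-commit; committed b=14)
Op 2: UPDATE b=3 (auto-commit; committed b=3)
Op 3: UPDATE d=27 (auto-commit; committed d=27)
Op 4: UPDATE e=14 (auto-commit; committed e=14)
Op 5: UPDATE d=17 (auto-commit; committed d=17)
Op 6: BEGIN: in_txn=True, pending={}
Op 7: ROLLBACK: discarded pending []; in_txn=False
Op 8: UPDATE e=5 (auto-commit; committed e=5)
Op 9: BEGIN: in_txn=True, pending={}
Op 10: UPDATE e=29 (pending; pending now {e=29})
Op 11: UPDATE b=22 (pending; pending now {b=22, e=29})
Op 12: COMMIT: merged ['b', 'e'] into committed; committed now {b=22, d=17, e=29}
Final committed: {b=22, d=17, e=29}

Answer: 22 17 29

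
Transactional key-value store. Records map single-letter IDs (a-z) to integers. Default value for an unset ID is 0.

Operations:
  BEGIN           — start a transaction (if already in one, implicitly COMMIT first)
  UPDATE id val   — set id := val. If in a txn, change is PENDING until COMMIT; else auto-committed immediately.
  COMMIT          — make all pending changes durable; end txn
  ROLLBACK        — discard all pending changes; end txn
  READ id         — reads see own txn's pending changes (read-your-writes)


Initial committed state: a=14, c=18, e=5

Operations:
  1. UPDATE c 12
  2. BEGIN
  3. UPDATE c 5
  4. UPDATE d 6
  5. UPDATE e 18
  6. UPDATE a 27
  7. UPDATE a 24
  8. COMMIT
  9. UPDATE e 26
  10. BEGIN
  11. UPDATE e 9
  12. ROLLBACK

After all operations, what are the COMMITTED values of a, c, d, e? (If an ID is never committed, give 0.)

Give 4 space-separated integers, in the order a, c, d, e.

Initial committed: {a=14, c=18, e=5}
Op 1: UPDATE c=12 (auto-commit; committed c=12)
Op 2: BEGIN: in_txn=True, pending={}
Op 3: UPDATE c=5 (pending; pending now {c=5})
Op 4: UPDATE d=6 (pending; pending now {c=5, d=6})
Op 5: UPDATE e=18 (pending; pending now {c=5, d=6, e=18})
Op 6: UPDATE a=27 (pending; pending now {a=27, c=5, d=6, e=18})
Op 7: UPDATE a=24 (pending; pending now {a=24, c=5, d=6, e=18})
Op 8: COMMIT: merged ['a', 'c', 'd', 'e'] into committed; committed now {a=24, c=5, d=6, e=18}
Op 9: UPDATE e=26 (auto-commit; committed e=26)
Op 10: BEGIN: in_txn=True, pending={}
Op 11: UPDATE e=9 (pending; pending now {e=9})
Op 12: ROLLBACK: discarded pending ['e']; in_txn=False
Final committed: {a=24, c=5, d=6, e=26}

Answer: 24 5 6 26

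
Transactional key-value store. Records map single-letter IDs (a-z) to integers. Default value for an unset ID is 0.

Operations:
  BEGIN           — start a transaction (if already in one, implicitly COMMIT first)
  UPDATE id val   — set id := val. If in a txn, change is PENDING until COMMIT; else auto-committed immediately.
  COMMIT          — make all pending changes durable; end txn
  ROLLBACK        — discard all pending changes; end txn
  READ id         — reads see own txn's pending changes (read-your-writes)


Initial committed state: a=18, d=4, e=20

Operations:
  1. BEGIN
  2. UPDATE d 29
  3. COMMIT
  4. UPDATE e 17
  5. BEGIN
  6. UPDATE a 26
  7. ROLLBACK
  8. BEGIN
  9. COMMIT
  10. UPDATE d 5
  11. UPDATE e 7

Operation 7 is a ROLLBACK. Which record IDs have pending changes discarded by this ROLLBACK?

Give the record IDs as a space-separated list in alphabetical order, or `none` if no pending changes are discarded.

Answer: a

Derivation:
Initial committed: {a=18, d=4, e=20}
Op 1: BEGIN: in_txn=True, pending={}
Op 2: UPDATE d=29 (pending; pending now {d=29})
Op 3: COMMIT: merged ['d'] into committed; committed now {a=18, d=29, e=20}
Op 4: UPDATE e=17 (auto-commit; committed e=17)
Op 5: BEGIN: in_txn=True, pending={}
Op 6: UPDATE a=26 (pending; pending now {a=26})
Op 7: ROLLBACK: discarded pending ['a']; in_txn=False
Op 8: BEGIN: in_txn=True, pending={}
Op 9: COMMIT: merged [] into committed; committed now {a=18, d=29, e=17}
Op 10: UPDATE d=5 (auto-commit; committed d=5)
Op 11: UPDATE e=7 (auto-commit; committed e=7)
ROLLBACK at op 7 discards: ['a']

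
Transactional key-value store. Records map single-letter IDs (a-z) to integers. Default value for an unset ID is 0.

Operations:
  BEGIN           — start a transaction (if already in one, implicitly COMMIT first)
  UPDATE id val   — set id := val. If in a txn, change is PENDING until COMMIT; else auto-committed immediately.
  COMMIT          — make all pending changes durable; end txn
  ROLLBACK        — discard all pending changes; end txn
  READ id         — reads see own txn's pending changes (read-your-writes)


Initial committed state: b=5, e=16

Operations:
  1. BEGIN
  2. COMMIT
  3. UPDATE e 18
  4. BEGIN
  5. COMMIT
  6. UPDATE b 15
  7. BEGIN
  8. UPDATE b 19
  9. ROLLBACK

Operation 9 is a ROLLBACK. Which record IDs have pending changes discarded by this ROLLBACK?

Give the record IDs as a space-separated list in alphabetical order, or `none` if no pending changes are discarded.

Answer: b

Derivation:
Initial committed: {b=5, e=16}
Op 1: BEGIN: in_txn=True, pending={}
Op 2: COMMIT: merged [] into committed; committed now {b=5, e=16}
Op 3: UPDATE e=18 (auto-commit; committed e=18)
Op 4: BEGIN: in_txn=True, pending={}
Op 5: COMMIT: merged [] into committed; committed now {b=5, e=18}
Op 6: UPDATE b=15 (auto-commit; committed b=15)
Op 7: BEGIN: in_txn=True, pending={}
Op 8: UPDATE b=19 (pending; pending now {b=19})
Op 9: ROLLBACK: discarded pending ['b']; in_txn=False
ROLLBACK at op 9 discards: ['b']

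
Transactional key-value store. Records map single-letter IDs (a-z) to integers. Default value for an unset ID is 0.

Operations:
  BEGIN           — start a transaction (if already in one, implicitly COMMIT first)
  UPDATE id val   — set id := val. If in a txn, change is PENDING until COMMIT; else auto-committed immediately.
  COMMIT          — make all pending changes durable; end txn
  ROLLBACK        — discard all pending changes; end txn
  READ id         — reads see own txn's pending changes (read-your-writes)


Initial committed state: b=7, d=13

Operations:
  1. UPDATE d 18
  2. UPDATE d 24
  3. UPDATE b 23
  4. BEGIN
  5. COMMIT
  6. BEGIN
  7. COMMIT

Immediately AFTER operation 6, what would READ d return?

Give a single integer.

Answer: 24

Derivation:
Initial committed: {b=7, d=13}
Op 1: UPDATE d=18 (auto-commit; committed d=18)
Op 2: UPDATE d=24 (auto-commit; committed d=24)
Op 3: UPDATE b=23 (auto-commit; committed b=23)
Op 4: BEGIN: in_txn=True, pending={}
Op 5: COMMIT: merged [] into committed; committed now {b=23, d=24}
Op 6: BEGIN: in_txn=True, pending={}
After op 6: visible(d) = 24 (pending={}, committed={b=23, d=24})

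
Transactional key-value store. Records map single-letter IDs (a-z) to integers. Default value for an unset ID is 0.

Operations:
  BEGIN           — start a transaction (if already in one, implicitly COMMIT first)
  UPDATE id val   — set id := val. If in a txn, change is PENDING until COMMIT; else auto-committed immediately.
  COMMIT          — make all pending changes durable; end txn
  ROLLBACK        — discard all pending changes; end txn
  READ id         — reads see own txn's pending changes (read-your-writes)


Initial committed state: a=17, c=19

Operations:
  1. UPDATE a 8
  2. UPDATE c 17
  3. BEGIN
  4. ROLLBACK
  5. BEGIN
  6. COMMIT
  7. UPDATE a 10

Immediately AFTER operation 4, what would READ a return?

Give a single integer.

Answer: 8

Derivation:
Initial committed: {a=17, c=19}
Op 1: UPDATE a=8 (auto-commit; committed a=8)
Op 2: UPDATE c=17 (auto-commit; committed c=17)
Op 3: BEGIN: in_txn=True, pending={}
Op 4: ROLLBACK: discarded pending []; in_txn=False
After op 4: visible(a) = 8 (pending={}, committed={a=8, c=17})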